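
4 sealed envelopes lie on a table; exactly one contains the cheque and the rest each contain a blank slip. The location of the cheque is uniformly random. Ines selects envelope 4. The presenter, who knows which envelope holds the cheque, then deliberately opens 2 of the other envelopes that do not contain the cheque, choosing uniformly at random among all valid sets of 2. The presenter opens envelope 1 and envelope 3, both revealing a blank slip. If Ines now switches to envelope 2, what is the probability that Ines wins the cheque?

3/4

Condition on the true location of the cheque.
If it is in either of envelopes 1 and 3 (prior 1/4 each): that envelope was opened and seen not to hold the prize — ruled out; weight (1/4)·0 = 0 each.
If it is in envelope 2 (prior 1/4): the presenter has no choice, probability 1; weight (1/4)·1 = 1/4.
If it is in envelope 4 (prior 1/4): the presenter has 3 equally likely choices, so probability 1/3; weight (1/4)·(1/3) = 1/12.
The weights sum to 1/3.
So P(the cheque in envelope 2 | the presenter opened envelope 1 and envelope 3) = (1/4) / (1/3) = 3/4.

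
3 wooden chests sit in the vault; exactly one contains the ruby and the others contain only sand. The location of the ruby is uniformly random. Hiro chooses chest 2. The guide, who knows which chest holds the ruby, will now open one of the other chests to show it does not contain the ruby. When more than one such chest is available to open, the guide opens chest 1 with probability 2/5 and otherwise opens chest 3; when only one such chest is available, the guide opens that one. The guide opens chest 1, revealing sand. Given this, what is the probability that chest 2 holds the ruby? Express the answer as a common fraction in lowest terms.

2/7

Consider each possible location of the ruby in turn.
If it is in chest 1 (prior 1/3): the guide opened chest 1, so this case is ruled out; weight (1/3)·0 = 0.
If it is in chest 2 (prior 1/3): chest 1 is available, opened with probability 2/5; weight (1/3)·(2/5) = 2/15.
If it is in chest 3 (prior 1/3): only chest 1 is available, probability 1; weight (1/3)·1 = 1/3.
The weights sum to 7/15.
So P(the ruby in chest 2 | the guide opened chest 1) = (2/15) / (7/15) = 2/7.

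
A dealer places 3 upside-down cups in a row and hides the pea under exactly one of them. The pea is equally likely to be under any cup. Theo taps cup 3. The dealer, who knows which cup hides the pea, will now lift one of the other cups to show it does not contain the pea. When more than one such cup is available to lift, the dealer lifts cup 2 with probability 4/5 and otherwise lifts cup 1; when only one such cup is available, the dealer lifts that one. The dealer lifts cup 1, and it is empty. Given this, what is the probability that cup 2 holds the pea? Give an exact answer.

Apply Bayes' rule, conditioning on where the pea actually is.
If it is under cup 1 (prior 1/3): the dealer opened cup 1, so this case is ruled out; weight (1/3)·0 = 0.
If it is under cup 2 (prior 1/3): only cup 1 is available, probability 1; weight (1/3)·1 = 1/3.
If it is under cup 3 (prior 1/3): cup 2 is available but not opened, probability 1/5; weight (1/3)·(1/5) = 1/15.
The weights sum to 2/5.
So P(the pea under cup 2 | the dealer opened cup 1) = (1/3) / (2/5) = 5/6.

5/6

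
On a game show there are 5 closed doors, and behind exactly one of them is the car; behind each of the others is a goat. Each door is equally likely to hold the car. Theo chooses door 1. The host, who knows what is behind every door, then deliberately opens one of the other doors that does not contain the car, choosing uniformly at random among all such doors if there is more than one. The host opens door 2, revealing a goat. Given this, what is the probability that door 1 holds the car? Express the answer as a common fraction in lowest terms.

1/5

Consider each possible location of the car in turn.
If it is behind door 1 (prior 1/5): the host has 4 equally likely choices, so probability 1/4; weight (1/5)·(1/4) = 1/20.
If it is behind door 2 (prior 1/5): the host opened door 2, so this case is ruled out; weight (1/5)·0 = 0.
If it is behind any of doors 3, 4, and 5 (prior 1/5 each): the host has 3 equally likely choices, so probability 1/3; weight (1/5)·(1/3) = 1/15 each.
The weights sum to 1/4.
So P(the car behind door 1 | the host opened door 2) = (1/20) / (1/4) = 1/5.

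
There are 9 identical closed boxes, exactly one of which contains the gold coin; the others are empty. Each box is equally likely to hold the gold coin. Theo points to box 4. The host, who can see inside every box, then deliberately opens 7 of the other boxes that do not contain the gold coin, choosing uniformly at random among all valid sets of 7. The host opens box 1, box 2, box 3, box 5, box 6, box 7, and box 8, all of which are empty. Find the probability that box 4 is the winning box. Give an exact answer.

1/9

Condition on the true location of the gold coin.
If it is in any of boxes 1, 2, 3, 5, 6, 7, and 8 (prior 1/9 each): that box was opened and seen not to hold the prize — ruled out; weight (1/9)·0 = 0 each.
If it is in box 4 (prior 1/9): the host has 8 equally likely choices, so probability 1/8; weight (1/9)·(1/8) = 1/72.
If it is in box 9 (prior 1/9): the host has no choice, probability 1; weight (1/9)·1 = 1/9.
The weights sum to 1/8.
So P(the gold coin in box 4 | the host opened box 1, box 2, box 3, box 5, box 6, box 7, and box 8) = (1/72) / (1/8) = 1/9.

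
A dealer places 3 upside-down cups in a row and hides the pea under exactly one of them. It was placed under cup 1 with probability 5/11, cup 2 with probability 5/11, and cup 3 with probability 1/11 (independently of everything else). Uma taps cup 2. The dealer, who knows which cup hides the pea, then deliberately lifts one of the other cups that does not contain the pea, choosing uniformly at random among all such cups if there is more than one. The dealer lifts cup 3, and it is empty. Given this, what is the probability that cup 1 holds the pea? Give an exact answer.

Condition on the true location of the pea.
If it is under cup 1 (prior 5/11): the dealer has no choice, probability 1; weight (5/11)·1 = 5/11.
If it is under cup 2 (prior 5/11): the dealer has 2 equally likely choices, so probability 1/2; weight (5/11)·(1/2) = 5/22.
If it is under cup 3 (prior 1/11): the dealer opened cup 3, so this case is ruled out; weight (1/11)·0 = 0.
The weights sum to 15/22.
So P(the pea under cup 1 | the dealer opened cup 3) = (5/11) / (15/22) = 2/3.

2/3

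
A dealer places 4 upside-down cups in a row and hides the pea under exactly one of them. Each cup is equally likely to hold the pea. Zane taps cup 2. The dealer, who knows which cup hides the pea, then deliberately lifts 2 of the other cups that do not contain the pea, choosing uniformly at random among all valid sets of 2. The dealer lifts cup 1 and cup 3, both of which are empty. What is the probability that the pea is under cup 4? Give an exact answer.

Apply Bayes' rule, conditioning on where the pea actually is.
If it is under either of cups 1 and 3 (prior 1/4 each): that cup was opened and seen not to hold the prize — ruled out; weight (1/4)·0 = 0 each.
If it is under cup 2 (prior 1/4): the dealer has 3 equally likely choices, so probability 1/3; weight (1/4)·(1/3) = 1/12.
If it is under cup 4 (prior 1/4): the dealer has no choice, probability 1; weight (1/4)·1 = 1/4.
The weights sum to 1/3.
So P(the pea under cup 4 | the dealer opened cup 1 and cup 3) = (1/4) / (1/3) = 3/4.

3/4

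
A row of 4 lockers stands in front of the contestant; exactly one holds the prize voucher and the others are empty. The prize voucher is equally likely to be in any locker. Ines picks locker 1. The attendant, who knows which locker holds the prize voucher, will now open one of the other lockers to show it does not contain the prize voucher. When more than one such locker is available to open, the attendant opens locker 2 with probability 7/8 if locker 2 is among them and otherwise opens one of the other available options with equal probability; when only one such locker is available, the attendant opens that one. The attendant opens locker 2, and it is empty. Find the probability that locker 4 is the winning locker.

1/3

Consider each possible location of the prize voucher in turn.
If it is in any of lockers 1, 3, and 4 (prior 1/4 each): locker 2 is available, opened with probability 7/8; weight (1/4)·(7/8) = 7/32 each.
If it is in locker 2 (prior 1/4): the attendant opened locker 2, so this case is ruled out; weight (1/4)·0 = 0.
The weights sum to 21/32.
So P(the prize voucher in locker 4 | the attendant opened locker 2) = (7/32) / (21/32) = 1/3.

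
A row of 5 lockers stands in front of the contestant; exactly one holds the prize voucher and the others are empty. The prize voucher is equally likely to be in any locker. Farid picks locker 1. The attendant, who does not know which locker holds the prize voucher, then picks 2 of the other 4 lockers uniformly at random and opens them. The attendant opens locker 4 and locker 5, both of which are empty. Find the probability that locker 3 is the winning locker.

1/3

Apply Bayes' rule, conditioning on where the prize voucher actually is.
If it is in any of lockers 1, 2, and 3 (prior 1/5 each): the attendant picks exactly this set with probability 1/6 regardless, and none is the prize; weight (1/5)·(1/6) = 1/30 each.
If it is in either of lockers 4 and 5 (prior 1/5 each): that locker was opened and seen not to hold the prize — ruled out; weight (1/5)·0 = 0 each.
The weights sum to 1/10.
So P(the prize voucher in locker 3 | the attendant opened locker 4 and locker 5) = (1/30) / (1/10) = 1/3.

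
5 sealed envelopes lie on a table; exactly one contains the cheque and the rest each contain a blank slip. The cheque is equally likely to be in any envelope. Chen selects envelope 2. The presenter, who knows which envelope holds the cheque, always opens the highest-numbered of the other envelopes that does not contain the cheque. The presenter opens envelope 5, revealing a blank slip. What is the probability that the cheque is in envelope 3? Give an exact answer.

Condition on the true location of the cheque.
If it is in any of envelopes 1, 2, 3, and 4 (prior 1/5 each): envelope 5 is the highest-numbered option available, probability 1; weight (1/5)·1 = 1/5 each.
If it is in envelope 5 (prior 1/5): the presenter opened envelope 5, so this case is ruled out; weight (1/5)·0 = 0.
The weights sum to 4/5.
So P(the cheque in envelope 3 | the presenter opened envelope 5) = (1/5) / (4/5) = 1/4.

1/4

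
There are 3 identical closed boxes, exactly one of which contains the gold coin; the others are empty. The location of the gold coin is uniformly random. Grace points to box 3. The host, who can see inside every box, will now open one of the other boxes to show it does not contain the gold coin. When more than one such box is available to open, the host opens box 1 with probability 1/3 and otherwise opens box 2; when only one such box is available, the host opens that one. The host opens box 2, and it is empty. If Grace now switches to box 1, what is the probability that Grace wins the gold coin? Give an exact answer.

Condition on the true location of the gold coin.
If it is in box 1 (prior 1/3): only box 2 is available, probability 1; weight (1/3)·1 = 1/3.
If it is in box 2 (prior 1/3): the host opened box 2, so this case is ruled out; weight (1/3)·0 = 0.
If it is in box 3 (prior 1/3): box 1 is available but not opened, probability 2/3; weight (1/3)·(2/3) = 2/9.
The weights sum to 5/9.
So P(the gold coin in box 1 | the host opened box 2) = (1/3) / (5/9) = 3/5.

3/5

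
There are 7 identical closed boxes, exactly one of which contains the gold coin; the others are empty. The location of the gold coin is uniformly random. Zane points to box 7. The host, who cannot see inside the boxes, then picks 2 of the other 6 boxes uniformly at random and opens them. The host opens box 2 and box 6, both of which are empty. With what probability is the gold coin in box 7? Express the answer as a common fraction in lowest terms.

1/5

Because the host chose which boxes to open without knowing where the gold coin is, the choice is independent of the prize location. Learning that none of the 2 opened boxes holds the gold coin simply rules out those 2 locations and leaves the remaining 5 boxes still equally likely by symmetry.
So P(the gold coin in box 7) = 1/5.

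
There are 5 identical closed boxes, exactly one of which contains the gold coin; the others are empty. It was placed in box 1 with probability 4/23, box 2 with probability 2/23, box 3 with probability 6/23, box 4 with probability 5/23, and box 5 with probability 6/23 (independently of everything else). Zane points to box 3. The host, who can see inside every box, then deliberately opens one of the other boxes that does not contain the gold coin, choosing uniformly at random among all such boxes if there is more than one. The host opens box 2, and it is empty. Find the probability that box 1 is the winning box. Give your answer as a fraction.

Consider each possible location of the gold coin in turn.
If it is in box 1 (prior 4/23): the host has 3 equally likely choices, so probability 1/3; weight (4/23)·(1/3) = 4/69.
If it is in box 2 (prior 2/23): the host opened box 2, so this case is ruled out; weight (2/23)·0 = 0.
If it is in box 3 (prior 6/23): the host has 4 equally likely choices, so probability 1/4; weight (6/23)·(1/4) = 3/46.
If it is in box 4 (prior 5/23): the host has 3 equally likely choices, so probability 1/3; weight (5/23)·(1/3) = 5/69.
If it is in box 5 (prior 6/23): the host has 3 equally likely choices, so probability 1/3; weight (6/23)·(1/3) = 2/23.
The weights sum to 13/46.
So P(the gold coin in box 1 | the host opened box 2) = (4/69) / (13/46) = 8/39.

8/39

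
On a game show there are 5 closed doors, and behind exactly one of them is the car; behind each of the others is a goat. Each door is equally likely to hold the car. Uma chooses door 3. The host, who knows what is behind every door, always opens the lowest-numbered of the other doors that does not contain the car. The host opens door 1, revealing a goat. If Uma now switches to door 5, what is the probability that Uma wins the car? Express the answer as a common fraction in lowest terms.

1/4

Apply Bayes' rule, conditioning on where the car actually is.
If it is behind door 1 (prior 1/5): the host opened door 1, so this case is ruled out; weight (1/5)·0 = 0.
If it is behind any of doors 2, 3, 4, and 5 (prior 1/5 each): door 1 is the lowest-numbered option available, probability 1; weight (1/5)·1 = 1/5 each.
The weights sum to 4/5.
So P(the car behind door 5 | the host opened door 1) = (1/5) / (4/5) = 1/4.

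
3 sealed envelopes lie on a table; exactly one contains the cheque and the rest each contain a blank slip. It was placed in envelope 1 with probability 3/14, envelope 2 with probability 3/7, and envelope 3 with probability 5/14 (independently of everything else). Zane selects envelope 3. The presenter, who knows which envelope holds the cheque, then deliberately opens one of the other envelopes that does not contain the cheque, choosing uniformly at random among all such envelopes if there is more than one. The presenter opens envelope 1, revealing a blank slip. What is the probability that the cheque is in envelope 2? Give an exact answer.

12/17

Consider each possible location of the cheque in turn.
If it is in envelope 1 (prior 3/14): the presenter opened envelope 1, so this case is ruled out; weight (3/14)·0 = 0.
If it is in envelope 2 (prior 3/7): the presenter has no choice, probability 1; weight (3/7)·1 = 3/7.
If it is in envelope 3 (prior 5/14): the presenter has 2 equally likely choices, so probability 1/2; weight (5/14)·(1/2) = 5/28.
The weights sum to 17/28.
So P(the cheque in envelope 2 | the presenter opened envelope 1) = (3/7) / (17/28) = 12/17.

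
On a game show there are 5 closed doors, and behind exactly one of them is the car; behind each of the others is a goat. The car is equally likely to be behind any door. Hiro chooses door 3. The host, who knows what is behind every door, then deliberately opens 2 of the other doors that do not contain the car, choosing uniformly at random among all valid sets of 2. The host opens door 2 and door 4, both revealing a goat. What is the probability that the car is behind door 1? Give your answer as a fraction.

2/5

Consider each possible location of the car in turn.
If it is behind either of doors 1 and 5 (prior 1/5 each): the host has 3 equally likely choices, so probability 1/3; weight (1/5)·(1/3) = 1/15 each.
If it is behind either of doors 2 and 4 (prior 1/5 each): that door was opened and seen not to hold the prize — ruled out; weight (1/5)·0 = 0 each.
If it is behind door 3 (prior 1/5): the host has 6 equally likely choices, so probability 1/6; weight (1/5)·(1/6) = 1/30.
The weights sum to 1/6.
So P(the car behind door 1 | the host opened door 2 and door 4) = (1/15) / (1/6) = 2/5.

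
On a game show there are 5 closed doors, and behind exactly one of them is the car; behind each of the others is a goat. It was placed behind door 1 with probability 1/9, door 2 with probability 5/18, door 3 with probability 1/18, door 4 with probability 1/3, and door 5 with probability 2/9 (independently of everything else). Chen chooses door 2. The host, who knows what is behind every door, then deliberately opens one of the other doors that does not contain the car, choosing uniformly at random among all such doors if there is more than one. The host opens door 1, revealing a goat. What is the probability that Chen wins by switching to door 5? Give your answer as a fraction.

16/59

Consider each possible location of the car in turn.
If it is behind door 1 (prior 1/9): the host opened door 1, so this case is ruled out; weight (1/9)·0 = 0.
If it is behind door 2 (prior 5/18): the host has 4 equally likely choices, so probability 1/4; weight (5/18)·(1/4) = 5/72.
If it is behind door 3 (prior 1/18): the host has 3 equally likely choices, so probability 1/3; weight (1/18)·(1/3) = 1/54.
If it is behind door 4 (prior 1/3): the host has 3 equally likely choices, so probability 1/3; weight (1/3)·(1/3) = 1/9.
If it is behind door 5 (prior 2/9): the host has 3 equally likely choices, so probability 1/3; weight (2/9)·(1/3) = 2/27.
The weights sum to 59/216.
So P(the car behind door 5 | the host opened door 1) = (2/27) / (59/216) = 16/59.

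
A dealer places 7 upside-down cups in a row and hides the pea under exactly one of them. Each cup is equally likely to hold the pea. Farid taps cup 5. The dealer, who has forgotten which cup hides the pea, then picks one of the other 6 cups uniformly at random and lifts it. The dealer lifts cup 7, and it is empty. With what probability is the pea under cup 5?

Because the dealer chose which cup to lift without knowing where the pea is, the choice is independent of the prize location. Learning that cup 7 does not hold the pea simply rules out that one location and leaves the remaining 6 cups still equally likely by symmetry.
So P(the pea under cup 5) = 1/6.

1/6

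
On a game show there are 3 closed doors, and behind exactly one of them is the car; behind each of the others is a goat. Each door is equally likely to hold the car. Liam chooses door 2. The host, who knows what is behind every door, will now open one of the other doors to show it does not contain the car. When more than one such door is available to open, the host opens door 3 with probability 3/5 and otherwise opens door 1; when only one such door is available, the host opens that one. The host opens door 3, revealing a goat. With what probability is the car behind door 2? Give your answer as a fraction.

3/8

Apply Bayes' rule, conditioning on where the car actually is.
If it is behind door 1 (prior 1/3): only door 3 is available, probability 1; weight (1/3)·1 = 1/3.
If it is behind door 2 (prior 1/3): door 3 is available, opened with probability 3/5; weight (1/3)·(3/5) = 1/5.
If it is behind door 3 (prior 1/3): the host opened door 3, so this case is ruled out; weight (1/3)·0 = 0.
The weights sum to 8/15.
So P(the car behind door 2 | the host opened door 3) = (1/5) / (8/15) = 3/8.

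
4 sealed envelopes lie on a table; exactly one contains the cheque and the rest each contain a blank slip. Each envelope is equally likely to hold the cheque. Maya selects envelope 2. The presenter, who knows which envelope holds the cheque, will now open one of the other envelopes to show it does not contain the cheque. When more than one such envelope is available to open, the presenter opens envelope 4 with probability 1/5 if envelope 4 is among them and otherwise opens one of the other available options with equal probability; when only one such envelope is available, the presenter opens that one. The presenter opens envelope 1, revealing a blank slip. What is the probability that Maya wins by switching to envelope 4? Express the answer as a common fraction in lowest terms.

5/17

Apply Bayes' rule, conditioning on where the cheque actually is.
If it is in envelope 1 (prior 1/4): the presenter opened envelope 1, so this case is ruled out; weight (1/4)·0 = 0.
If it is in envelope 2 (prior 1/4): envelope 4 is available but not opened; envelope 1 gets probability (1 − 1/5)/2 = 2/5; weight (1/4)·(2/5) = 1/10.
If it is in envelope 3 (prior 1/4): envelope 4 is available but not opened, probability 4/5; weight (1/4)·(4/5) = 1/5.
If it is in envelope 4 (prior 1/4): envelope 4 holds the prize so is unavailable; the presenter chooses uniformly among the 2 others, probability 1/2; weight (1/4)·(1/2) = 1/8.
The weights sum to 17/40.
So P(the cheque in envelope 4 | the presenter opened envelope 1) = (1/8) / (17/40) = 5/17.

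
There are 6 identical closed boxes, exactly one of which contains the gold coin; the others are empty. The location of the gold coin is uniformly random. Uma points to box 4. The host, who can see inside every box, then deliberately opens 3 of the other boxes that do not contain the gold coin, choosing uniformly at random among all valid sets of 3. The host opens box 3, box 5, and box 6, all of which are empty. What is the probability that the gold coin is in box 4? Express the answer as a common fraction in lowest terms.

1/6

Condition on the true location of the gold coin.
If it is in either of boxes 1 and 2 (prior 1/6 each): the host has 4 equally likely choices, so probability 1/4; weight (1/6)·(1/4) = 1/24 each.
If it is in any of boxes 3, 5, and 6 (prior 1/6 each): that box was opened and seen not to hold the prize — ruled out; weight (1/6)·0 = 0 each.
If it is in box 4 (prior 1/6): the host has 10 equally likely choices, so probability 1/10; weight (1/6)·(1/10) = 1/60.
The weights sum to 1/10.
So P(the gold coin in box 4 | the host opened box 3, box 5, and box 6) = (1/60) / (1/10) = 1/6.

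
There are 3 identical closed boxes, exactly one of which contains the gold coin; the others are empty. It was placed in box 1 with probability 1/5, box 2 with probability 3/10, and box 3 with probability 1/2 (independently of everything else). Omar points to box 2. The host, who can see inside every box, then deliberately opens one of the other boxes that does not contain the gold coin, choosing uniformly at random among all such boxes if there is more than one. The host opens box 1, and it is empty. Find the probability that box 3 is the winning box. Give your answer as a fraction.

Apply Bayes' rule, conditioning on where the gold coin actually is.
If it is in box 1 (prior 1/5): the host opened box 1, so this case is ruled out; weight (1/5)·0 = 0.
If it is in box 2 (prior 3/10): the host has 2 equally likely choices, so probability 1/2; weight (3/10)·(1/2) = 3/20.
If it is in box 3 (prior 1/2): the host has no choice, probability 1; weight (1/2)·1 = 1/2.
The weights sum to 13/20.
So P(the gold coin in box 3 | the host opened box 1) = (1/2) / (13/20) = 10/13.

10/13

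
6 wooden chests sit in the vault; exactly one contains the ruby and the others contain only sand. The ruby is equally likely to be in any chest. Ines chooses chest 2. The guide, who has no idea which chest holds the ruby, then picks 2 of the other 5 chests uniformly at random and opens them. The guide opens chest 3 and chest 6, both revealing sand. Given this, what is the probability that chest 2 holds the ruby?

Condition on the true location of the ruby.
If it is in any of chests 1, 2, 4, and 5 (prior 1/6 each): the guide picks exactly this set with probability 1/10 regardless, and none is the prize; weight (1/6)·(1/10) = 1/60 each.
If it is in either of chests 3 and 6 (prior 1/6 each): that chest was opened and seen not to hold the prize — ruled out; weight (1/6)·0 = 0 each.
The weights sum to 1/15.
So P(the ruby in chest 2 | the guide opened chest 3 and chest 6) = (1/60) / (1/15) = 1/4.

1/4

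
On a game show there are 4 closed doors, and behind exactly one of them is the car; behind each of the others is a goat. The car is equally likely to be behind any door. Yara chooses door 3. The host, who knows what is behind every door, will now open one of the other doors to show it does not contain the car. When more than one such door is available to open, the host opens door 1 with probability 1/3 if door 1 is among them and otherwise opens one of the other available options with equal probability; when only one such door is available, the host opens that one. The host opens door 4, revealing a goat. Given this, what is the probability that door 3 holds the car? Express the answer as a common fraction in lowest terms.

Apply Bayes' rule, conditioning on where the car actually is.
If it is behind door 1 (prior 1/4): door 1 holds the prize so is unavailable; the host chooses uniformly among the 2 others, probability 1/2; weight (1/4)·(1/2) = 1/8.
If it is behind door 2 (prior 1/4): door 1 is available but not opened, probability 2/3; weight (1/4)·(2/3) = 1/6.
If it is behind door 3 (prior 1/4): door 1 is available but not opened; door 4 gets probability (1 − 1/3)/2 = 1/3; weight (1/4)·(1/3) = 1/12.
If it is behind door 4 (prior 1/4): the host opened door 4, so this case is ruled out; weight (1/4)·0 = 0.
The weights sum to 3/8.
So P(the car behind door 3 | the host opened door 4) = (1/12) / (3/8) = 2/9.

2/9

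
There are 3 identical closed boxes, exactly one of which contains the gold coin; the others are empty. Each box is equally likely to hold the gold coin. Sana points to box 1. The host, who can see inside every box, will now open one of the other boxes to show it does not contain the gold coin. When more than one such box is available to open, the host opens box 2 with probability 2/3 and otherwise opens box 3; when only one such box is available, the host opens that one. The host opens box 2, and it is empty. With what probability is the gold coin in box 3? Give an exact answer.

3/5

Condition on the true location of the gold coin.
If it is in box 1 (prior 1/3): box 2 is available, opened with probability 2/3; weight (1/3)·(2/3) = 2/9.
If it is in box 2 (prior 1/3): the host opened box 2, so this case is ruled out; weight (1/3)·0 = 0.
If it is in box 3 (prior 1/3): only box 2 is available, probability 1; weight (1/3)·1 = 1/3.
The weights sum to 5/9.
So P(the gold coin in box 3 | the host opened box 2) = (1/3) / (5/9) = 3/5.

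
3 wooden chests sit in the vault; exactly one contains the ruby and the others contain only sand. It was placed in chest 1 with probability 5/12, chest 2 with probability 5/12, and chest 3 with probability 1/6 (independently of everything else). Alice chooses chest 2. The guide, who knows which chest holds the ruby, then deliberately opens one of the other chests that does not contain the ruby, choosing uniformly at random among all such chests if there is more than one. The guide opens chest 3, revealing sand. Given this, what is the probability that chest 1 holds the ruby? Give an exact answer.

2/3

Consider each possible location of the ruby in turn.
If it is in chest 1 (prior 5/12): the guide has no choice, probability 1; weight (5/12)·1 = 5/12.
If it is in chest 2 (prior 5/12): the guide has 2 equally likely choices, so probability 1/2; weight (5/12)·(1/2) = 5/24.
If it is in chest 3 (prior 1/6): the guide opened chest 3, so this case is ruled out; weight (1/6)·0 = 0.
The weights sum to 5/8.
So P(the ruby in chest 1 | the guide opened chest 3) = (5/12) / (5/8) = 2/3.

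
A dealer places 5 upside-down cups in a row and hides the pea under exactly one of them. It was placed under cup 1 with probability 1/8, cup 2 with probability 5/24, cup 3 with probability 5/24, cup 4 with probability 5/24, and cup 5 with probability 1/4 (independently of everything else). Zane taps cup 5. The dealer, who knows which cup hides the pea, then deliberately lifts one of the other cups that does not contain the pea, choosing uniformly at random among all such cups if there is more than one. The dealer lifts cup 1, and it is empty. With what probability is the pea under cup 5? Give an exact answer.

3/13

Consider each possible location of the pea in turn.
If it is under cup 1 (prior 1/8): the dealer opened cup 1, so this case is ruled out; weight (1/8)·0 = 0.
If it is under any of cups 2, 3, and 4 (prior 5/24 each): the dealer has 3 equally likely choices, so probability 1/3; weight (5/24)·(1/3) = 5/72 each.
If it is under cup 5 (prior 1/4): the dealer has 4 equally likely choices, so probability 1/4; weight (1/4)·(1/4) = 1/16.
The weights sum to 13/48.
So P(the pea under cup 5 | the dealer opened cup 1) = (1/16) / (13/48) = 3/13.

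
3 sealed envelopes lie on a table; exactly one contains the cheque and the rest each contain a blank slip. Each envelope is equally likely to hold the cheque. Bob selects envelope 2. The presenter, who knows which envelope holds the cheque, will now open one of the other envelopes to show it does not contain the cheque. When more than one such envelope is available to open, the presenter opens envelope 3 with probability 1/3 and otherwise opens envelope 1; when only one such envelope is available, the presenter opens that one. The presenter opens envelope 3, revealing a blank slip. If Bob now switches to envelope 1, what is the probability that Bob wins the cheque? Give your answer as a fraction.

Consider each possible location of the cheque in turn.
If it is in envelope 1 (prior 1/3): only envelope 3 is available, probability 1; weight (1/3)·1 = 1/3.
If it is in envelope 2 (prior 1/3): envelope 3 is available, opened with probability 1/3; weight (1/3)·(1/3) = 1/9.
If it is in envelope 3 (prior 1/3): the presenter opened envelope 3, so this case is ruled out; weight (1/3)·0 = 0.
The weights sum to 4/9.
So P(the cheque in envelope 1 | the presenter opened envelope 3) = (1/3) / (4/9) = 3/4.

3/4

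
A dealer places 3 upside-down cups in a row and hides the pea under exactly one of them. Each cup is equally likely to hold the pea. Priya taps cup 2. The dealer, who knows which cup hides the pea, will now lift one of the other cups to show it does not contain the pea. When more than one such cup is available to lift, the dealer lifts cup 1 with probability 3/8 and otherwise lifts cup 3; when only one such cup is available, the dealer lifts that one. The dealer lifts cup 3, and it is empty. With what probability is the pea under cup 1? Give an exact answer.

Condition on the true location of the pea.
If it is under cup 1 (prior 1/3): only cup 3 is available, probability 1; weight (1/3)·1 = 1/3.
If it is under cup 2 (prior 1/3): cup 1 is available but not opened, probability 5/8; weight (1/3)·(5/8) = 5/24.
If it is under cup 3 (prior 1/3): the dealer opened cup 3, so this case is ruled out; weight (1/3)·0 = 0.
The weights sum to 13/24.
So P(the pea under cup 1 | the dealer opened cup 3) = (1/3) / (13/24) = 8/13.

8/13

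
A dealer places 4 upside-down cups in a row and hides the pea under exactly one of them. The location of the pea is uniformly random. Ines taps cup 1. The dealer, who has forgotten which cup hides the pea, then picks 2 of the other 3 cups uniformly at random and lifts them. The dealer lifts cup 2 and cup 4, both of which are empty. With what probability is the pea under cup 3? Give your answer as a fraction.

Because the dealer chose which cups to lift without knowing where the pea is, the choice is independent of the prize location. Learning that none of the 2 opened cups holds the pea simply rules out those 2 locations and leaves the remaining 2 cups still equally likely by symmetry.
So P(the pea under cup 3) = 1/2.

1/2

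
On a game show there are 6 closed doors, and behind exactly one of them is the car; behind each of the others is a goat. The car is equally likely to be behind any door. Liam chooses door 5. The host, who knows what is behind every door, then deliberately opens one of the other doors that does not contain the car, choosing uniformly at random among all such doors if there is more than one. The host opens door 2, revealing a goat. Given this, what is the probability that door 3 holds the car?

5/24

Apply Bayes' rule, conditioning on where the car actually is.
If it is behind any of doors 1, 3, 4, and 6 (prior 1/6 each): the host has 4 equally likely choices, so probability 1/4; weight (1/6)·(1/4) = 1/24 each.
If it is behind door 2 (prior 1/6): the host opened door 2, so this case is ruled out; weight (1/6)·0 = 0.
If it is behind door 5 (prior 1/6): the host has 5 equally likely choices, so probability 1/5; weight (1/6)·(1/5) = 1/30.
The weights sum to 1/5.
So P(the car behind door 3 | the host opened door 2) = (1/24) / (1/5) = 5/24.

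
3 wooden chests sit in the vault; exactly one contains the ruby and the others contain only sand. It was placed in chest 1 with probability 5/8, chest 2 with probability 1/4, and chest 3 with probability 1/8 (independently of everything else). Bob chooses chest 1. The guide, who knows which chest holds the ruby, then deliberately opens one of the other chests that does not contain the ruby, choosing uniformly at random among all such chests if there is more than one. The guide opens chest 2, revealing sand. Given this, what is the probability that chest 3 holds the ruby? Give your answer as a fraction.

Consider each possible location of the ruby in turn.
If it is in chest 1 (prior 5/8): the guide has 2 equally likely choices, so probability 1/2; weight (5/8)·(1/2) = 5/16.
If it is in chest 2 (prior 1/4): the guide opened chest 2, so this case is ruled out; weight (1/4)·0 = 0.
If it is in chest 3 (prior 1/8): the guide has no choice, probability 1; weight (1/8)·1 = 1/8.
The weights sum to 7/16.
So P(the ruby in chest 3 | the guide opened chest 2) = (1/8) / (7/16) = 2/7.

2/7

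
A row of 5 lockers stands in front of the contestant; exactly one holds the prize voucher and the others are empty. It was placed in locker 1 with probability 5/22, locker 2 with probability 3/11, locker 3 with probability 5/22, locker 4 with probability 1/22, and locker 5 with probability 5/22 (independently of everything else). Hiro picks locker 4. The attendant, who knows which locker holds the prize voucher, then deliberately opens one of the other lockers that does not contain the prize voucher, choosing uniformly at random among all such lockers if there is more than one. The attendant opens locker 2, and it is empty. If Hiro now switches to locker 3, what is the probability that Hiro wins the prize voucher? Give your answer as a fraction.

Condition on the true location of the prize voucher.
If it is in any of lockers 1, 3, and 5 (prior 5/22 each): the attendant has 3 equally likely choices, so probability 1/3; weight (5/22)·(1/3) = 5/66 each.
If it is in locker 2 (prior 3/11): the attendant opened locker 2, so this case is ruled out; weight (3/11)·0 = 0.
If it is in locker 4 (prior 1/22): the attendant has 4 equally likely choices, so probability 1/4; weight (1/22)·(1/4) = 1/88.
The weights sum to 21/88.
So P(the prize voucher in locker 3 | the attendant opened locker 2) = (5/66) / (21/88) = 20/63.

20/63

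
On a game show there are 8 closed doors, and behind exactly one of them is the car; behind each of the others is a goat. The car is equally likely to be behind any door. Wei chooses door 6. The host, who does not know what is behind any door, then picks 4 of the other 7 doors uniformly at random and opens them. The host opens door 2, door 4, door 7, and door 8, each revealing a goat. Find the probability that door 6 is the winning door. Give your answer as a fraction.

1/4

Because the host chose which doors to open without knowing where the car is, the choice is independent of the prize location. Learning that none of the 4 opened doors holds the car simply rules out those 4 locations and leaves the remaining 4 doors still equally likely by symmetry.
So P(the car behind door 6) = 1/4.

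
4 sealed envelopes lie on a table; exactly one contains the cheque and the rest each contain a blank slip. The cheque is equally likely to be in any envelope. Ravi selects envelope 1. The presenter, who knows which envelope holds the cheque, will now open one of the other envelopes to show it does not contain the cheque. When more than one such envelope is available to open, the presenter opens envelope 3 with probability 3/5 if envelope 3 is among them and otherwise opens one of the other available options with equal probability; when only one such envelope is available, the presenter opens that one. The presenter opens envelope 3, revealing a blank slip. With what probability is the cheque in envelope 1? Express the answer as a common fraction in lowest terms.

Consider each possible location of the cheque in turn.
If it is in any of envelopes 1, 2, and 4 (prior 1/4 each): envelope 3 is available, opened with probability 3/5; weight (1/4)·(3/5) = 3/20 each.
If it is in envelope 3 (prior 1/4): the presenter opened envelope 3, so this case is ruled out; weight (1/4)·0 = 0.
The weights sum to 9/20.
So P(the cheque in envelope 1 | the presenter opened envelope 3) = (3/20) / (9/20) = 1/3.

1/3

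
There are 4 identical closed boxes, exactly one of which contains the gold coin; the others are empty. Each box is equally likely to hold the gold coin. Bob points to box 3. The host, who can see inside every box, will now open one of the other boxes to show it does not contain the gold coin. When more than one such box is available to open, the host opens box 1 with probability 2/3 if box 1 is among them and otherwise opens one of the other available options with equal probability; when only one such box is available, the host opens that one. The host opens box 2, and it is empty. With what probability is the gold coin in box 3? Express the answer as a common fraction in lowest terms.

1/6

Consider each possible location of the gold coin in turn.
If it is in box 1 (prior 1/4): box 1 holds the prize so is unavailable; the host chooses uniformly among the 2 others, probability 1/2; weight (1/4)·(1/2) = 1/8.
If it is in box 2 (prior 1/4): the host opened box 2, so this case is ruled out; weight (1/4)·0 = 0.
If it is in box 3 (prior 1/4): box 1 is available but not opened; box 2 gets probability (1 − 2/3)/2 = 1/6; weight (1/4)·(1/6) = 1/24.
If it is in box 4 (prior 1/4): box 1 is available but not opened, probability 1/3; weight (1/4)·(1/3) = 1/12.
The weights sum to 1/4.
So P(the gold coin in box 3 | the host opened box 2) = (1/24) / (1/4) = 1/6.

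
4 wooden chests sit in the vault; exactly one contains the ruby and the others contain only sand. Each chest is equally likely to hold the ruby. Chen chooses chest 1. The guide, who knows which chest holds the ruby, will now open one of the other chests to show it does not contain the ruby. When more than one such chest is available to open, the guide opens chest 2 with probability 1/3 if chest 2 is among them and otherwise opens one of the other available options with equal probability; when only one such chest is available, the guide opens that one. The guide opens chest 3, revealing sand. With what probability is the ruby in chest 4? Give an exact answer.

4/9

Condition on the true location of the ruby.
If it is in chest 1 (prior 1/4): chest 2 is available but not opened; chest 3 gets probability (1 − 1/3)/2 = 1/3; weight (1/4)·(1/3) = 1/12.
If it is in chest 2 (prior 1/4): chest 2 holds the prize so is unavailable; the guide chooses uniformly among the 2 others, probability 1/2; weight (1/4)·(1/2) = 1/8.
If it is in chest 3 (prior 1/4): the guide opened chest 3, so this case is ruled out; weight (1/4)·0 = 0.
If it is in chest 4 (prior 1/4): chest 2 is available but not opened, probability 2/3; weight (1/4)·(2/3) = 1/6.
The weights sum to 3/8.
So P(the ruby in chest 4 | the guide opened chest 3) = (1/6) / (3/8) = 4/9.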